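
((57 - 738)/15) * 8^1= -1816/5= -363.20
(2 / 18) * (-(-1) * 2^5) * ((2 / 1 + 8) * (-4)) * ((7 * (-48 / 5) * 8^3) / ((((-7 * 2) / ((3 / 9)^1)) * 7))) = -1048576 / 63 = -16644.06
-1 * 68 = -68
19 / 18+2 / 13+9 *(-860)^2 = 1557597883 / 234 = 6656401.21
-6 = -6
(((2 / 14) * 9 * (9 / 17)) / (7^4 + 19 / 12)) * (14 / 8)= 243 / 490127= 0.00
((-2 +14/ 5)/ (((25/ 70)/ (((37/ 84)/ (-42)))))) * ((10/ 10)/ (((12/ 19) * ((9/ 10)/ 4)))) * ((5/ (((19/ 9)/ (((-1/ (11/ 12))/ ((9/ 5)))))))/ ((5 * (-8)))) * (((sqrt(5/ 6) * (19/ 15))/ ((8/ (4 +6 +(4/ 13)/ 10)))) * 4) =-114589 * sqrt(30)/ 18243225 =-0.03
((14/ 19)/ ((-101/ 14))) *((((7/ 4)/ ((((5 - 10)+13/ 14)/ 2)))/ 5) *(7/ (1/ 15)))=67228/ 36461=1.84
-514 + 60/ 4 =-499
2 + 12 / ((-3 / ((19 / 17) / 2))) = -4 / 17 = -0.24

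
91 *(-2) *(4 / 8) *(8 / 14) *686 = -35672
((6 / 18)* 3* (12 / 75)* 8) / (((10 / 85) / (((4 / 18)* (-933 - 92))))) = -22304 / 9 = -2478.22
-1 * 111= -111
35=35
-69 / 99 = -23 / 33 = -0.70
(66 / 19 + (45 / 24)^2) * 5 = 42495 / 1216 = 34.95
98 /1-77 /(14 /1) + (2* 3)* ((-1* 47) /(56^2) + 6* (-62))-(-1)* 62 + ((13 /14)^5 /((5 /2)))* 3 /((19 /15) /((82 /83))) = -1761556640703 /848148448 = -2076.94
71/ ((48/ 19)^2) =25631/ 2304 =11.12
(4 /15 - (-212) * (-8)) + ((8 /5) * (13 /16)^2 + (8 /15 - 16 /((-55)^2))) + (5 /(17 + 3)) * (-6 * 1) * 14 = -166026427 /96800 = -1715.15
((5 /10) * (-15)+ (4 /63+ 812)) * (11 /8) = 1115125 /1008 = 1106.27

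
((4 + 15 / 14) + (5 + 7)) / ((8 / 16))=239 / 7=34.14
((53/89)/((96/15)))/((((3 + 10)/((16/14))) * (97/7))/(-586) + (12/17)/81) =-35639055/99688366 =-0.36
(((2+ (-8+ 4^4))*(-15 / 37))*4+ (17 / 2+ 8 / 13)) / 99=-42359 / 10582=-4.00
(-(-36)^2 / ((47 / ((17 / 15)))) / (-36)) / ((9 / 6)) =136 / 235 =0.58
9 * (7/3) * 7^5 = 352947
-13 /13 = -1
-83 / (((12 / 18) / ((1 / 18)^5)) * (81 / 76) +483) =-1577 / 25518345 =-0.00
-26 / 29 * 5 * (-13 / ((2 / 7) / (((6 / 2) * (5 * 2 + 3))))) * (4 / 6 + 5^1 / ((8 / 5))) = 6997445 / 232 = 30161.40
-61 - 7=-68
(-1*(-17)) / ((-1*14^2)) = -17 / 196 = -0.09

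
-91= -91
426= 426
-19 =-19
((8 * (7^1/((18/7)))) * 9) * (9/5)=1764/5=352.80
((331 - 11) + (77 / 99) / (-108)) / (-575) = -311033 / 558900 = -0.56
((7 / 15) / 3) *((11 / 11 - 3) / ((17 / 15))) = -14 / 51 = -0.27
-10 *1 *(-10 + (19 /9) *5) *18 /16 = -25 /4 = -6.25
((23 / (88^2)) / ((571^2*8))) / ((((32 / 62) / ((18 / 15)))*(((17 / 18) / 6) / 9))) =519777 / 3433811645440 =0.00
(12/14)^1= 6/7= 0.86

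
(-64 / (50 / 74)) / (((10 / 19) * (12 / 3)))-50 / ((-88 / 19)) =-188081 / 5500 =-34.20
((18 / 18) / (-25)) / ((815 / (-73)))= 73 / 20375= 0.00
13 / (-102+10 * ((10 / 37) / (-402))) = -96681 / 758624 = -0.13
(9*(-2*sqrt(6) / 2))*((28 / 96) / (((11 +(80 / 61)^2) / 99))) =-286517*sqrt(6) / 14024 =-50.04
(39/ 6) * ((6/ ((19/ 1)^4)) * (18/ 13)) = 54/ 130321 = 0.00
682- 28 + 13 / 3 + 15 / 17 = 33620 / 51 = 659.22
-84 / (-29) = 84 / 29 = 2.90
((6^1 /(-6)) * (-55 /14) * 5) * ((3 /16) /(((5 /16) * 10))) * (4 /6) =11 /14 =0.79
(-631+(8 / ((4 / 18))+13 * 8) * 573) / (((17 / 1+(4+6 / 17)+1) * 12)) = 1353013 / 4560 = 296.71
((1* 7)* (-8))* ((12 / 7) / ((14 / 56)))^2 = -18432 / 7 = -2633.14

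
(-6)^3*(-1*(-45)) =-9720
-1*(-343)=343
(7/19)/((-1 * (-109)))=7/2071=0.00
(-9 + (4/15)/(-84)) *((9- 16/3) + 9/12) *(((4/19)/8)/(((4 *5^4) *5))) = -37577/448875000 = -0.00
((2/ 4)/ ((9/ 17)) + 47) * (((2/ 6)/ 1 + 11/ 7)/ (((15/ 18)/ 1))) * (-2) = -13808/ 63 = -219.17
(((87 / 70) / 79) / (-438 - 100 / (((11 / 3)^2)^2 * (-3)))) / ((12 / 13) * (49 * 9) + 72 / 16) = -190333 / 2180028675510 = -0.00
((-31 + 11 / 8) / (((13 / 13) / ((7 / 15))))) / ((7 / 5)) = -79 / 8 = -9.88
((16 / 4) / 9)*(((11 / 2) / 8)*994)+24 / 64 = 21895 / 72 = 304.10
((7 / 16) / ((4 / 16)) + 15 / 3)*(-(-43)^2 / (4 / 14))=-349461 / 8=-43682.62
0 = 0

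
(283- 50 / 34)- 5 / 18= 86063 / 306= 281.25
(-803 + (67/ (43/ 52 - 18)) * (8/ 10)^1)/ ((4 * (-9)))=1199777/ 53580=22.39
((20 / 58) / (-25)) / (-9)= 0.00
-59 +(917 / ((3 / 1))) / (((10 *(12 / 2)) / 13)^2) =-482227 / 10800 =-44.65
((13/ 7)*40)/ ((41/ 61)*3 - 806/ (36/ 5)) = -570960/ 844907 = -0.68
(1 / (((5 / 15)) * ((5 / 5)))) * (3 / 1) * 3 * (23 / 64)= 621 / 64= 9.70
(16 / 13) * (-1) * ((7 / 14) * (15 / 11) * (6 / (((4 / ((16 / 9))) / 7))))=-2240 / 143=-15.66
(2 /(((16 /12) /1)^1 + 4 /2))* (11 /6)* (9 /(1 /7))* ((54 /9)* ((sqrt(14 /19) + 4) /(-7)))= -1188 /5 - 297* sqrt(266) /95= -288.59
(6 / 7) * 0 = 0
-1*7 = -7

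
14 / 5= 2.80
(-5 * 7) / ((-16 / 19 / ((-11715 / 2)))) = -243452.34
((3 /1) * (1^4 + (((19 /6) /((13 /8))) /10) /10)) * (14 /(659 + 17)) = 3479 /54925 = 0.06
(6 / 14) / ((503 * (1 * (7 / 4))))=12 / 24647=0.00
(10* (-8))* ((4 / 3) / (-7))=320 / 21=15.24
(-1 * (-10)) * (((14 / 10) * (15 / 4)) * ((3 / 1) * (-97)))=-30555 / 2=-15277.50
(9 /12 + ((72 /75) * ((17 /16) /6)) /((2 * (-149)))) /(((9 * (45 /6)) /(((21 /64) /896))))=22333 /5492736000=0.00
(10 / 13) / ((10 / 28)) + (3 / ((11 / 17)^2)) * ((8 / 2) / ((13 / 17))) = 62344 / 1573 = 39.63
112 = 112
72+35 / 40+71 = 1151 / 8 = 143.88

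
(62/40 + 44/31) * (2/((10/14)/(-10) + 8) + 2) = 46025/6882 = 6.69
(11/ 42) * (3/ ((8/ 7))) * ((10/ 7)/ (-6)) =-55/ 336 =-0.16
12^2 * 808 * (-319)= -37116288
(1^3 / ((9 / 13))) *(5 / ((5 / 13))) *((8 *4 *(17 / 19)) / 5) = 91936 / 855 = 107.53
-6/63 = -2/21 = -0.10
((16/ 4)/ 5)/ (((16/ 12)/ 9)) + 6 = 57/ 5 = 11.40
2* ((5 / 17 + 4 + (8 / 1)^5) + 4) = 1114394 / 17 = 65552.59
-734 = -734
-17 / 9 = -1.89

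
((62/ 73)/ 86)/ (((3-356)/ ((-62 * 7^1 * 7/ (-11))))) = -94178/ 12188737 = -0.01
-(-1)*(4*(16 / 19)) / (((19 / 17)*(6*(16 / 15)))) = 170 / 361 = 0.47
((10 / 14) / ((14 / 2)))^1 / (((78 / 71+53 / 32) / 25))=284000 / 306691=0.93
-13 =-13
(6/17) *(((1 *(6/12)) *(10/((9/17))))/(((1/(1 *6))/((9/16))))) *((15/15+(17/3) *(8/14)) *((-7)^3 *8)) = -130830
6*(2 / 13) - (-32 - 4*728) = 38284 / 13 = 2944.92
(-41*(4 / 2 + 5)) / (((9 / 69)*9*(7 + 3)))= -6601 / 270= -24.45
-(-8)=8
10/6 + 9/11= 82/33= 2.48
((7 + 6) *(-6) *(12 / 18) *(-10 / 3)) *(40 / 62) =10400 / 93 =111.83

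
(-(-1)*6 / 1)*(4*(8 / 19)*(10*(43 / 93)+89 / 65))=2318528 / 38285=60.56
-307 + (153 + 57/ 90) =-4601/ 30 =-153.37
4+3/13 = 55/13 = 4.23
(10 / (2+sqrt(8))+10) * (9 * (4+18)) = 990+990 * sqrt(2) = 2390.07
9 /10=0.90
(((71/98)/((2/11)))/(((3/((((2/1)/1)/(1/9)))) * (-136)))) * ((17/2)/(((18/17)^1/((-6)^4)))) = -358479/196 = -1828.97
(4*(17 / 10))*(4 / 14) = 68 / 35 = 1.94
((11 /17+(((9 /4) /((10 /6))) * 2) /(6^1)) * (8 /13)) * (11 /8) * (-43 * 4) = -176429 /1105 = -159.66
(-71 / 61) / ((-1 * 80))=71 / 4880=0.01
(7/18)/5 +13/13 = 97/90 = 1.08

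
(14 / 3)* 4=56 / 3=18.67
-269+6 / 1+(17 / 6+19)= -1447 / 6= -241.17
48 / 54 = 8 / 9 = 0.89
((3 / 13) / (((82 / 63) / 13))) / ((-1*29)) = -189 / 2378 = -0.08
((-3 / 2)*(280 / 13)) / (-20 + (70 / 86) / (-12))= 43344 / 26923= 1.61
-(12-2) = -10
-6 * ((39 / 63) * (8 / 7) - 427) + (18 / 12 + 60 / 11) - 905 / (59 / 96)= 69464023 / 63602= 1092.17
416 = 416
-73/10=-7.30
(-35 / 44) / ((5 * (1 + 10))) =-7 / 484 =-0.01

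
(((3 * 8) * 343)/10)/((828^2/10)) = 343/28566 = 0.01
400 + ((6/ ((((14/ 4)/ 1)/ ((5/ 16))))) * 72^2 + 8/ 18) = 200188/ 63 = 3177.59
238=238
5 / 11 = 0.45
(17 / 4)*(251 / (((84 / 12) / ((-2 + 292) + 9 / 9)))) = 1241697 / 28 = 44346.32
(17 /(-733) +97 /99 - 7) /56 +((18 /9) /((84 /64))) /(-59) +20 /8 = 567336527 /239761368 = 2.37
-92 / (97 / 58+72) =-5336 / 4273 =-1.25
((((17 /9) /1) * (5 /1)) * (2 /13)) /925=34 /21645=0.00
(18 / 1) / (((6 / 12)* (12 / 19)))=57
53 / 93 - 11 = -970 / 93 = -10.43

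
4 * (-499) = -1996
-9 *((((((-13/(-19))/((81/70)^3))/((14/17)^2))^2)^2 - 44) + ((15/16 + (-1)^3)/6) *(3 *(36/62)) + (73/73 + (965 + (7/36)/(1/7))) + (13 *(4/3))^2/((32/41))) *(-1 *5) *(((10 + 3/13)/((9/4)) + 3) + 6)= 53466087755477208248819721732557108375/67028524466769668003758988144688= 797661.71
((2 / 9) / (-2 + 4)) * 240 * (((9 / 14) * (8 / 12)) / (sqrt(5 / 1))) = 16 * sqrt(5) / 7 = 5.11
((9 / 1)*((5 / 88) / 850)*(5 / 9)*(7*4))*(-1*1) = -7 / 748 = -0.01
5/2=2.50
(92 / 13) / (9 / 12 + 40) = 368 / 2119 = 0.17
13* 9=117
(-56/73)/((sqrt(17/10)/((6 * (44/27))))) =-4928 * sqrt(170)/11169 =-5.75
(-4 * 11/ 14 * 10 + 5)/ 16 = -185/ 112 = -1.65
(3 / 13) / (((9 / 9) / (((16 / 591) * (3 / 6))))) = 8 / 2561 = 0.00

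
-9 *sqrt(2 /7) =-4.81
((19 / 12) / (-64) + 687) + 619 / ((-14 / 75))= -14134021 / 5376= -2629.10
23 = 23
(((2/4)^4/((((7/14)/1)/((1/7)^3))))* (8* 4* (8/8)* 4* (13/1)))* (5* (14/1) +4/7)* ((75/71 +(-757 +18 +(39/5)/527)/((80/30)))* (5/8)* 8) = -59071.30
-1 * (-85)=85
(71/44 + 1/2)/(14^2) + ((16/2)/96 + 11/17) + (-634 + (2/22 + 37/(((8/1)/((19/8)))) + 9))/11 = -1065731869/19352256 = -55.07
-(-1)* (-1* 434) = -434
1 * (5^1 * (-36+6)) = -150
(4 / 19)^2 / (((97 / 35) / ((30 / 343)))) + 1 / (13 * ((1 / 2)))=3462866 / 22305829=0.16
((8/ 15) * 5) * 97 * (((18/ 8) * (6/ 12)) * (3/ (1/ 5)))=4365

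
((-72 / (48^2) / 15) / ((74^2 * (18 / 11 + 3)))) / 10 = -11 / 1340524800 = -0.00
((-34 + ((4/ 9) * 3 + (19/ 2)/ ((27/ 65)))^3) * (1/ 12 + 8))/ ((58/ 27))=216050783699/ 4059072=53226.64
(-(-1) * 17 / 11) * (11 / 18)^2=187 / 324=0.58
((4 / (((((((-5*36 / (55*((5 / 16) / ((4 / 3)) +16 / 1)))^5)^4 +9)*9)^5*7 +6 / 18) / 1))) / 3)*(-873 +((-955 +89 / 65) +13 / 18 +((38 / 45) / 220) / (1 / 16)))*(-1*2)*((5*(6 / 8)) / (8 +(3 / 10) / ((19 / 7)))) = 427637613987639636001721318335866264717147460509506870774183672581440764760990700954045783688580212100220780943214170909477825414460009355508035797244511284557419227193369511106594136916742949603695439749041376407962008059413114355442364922447908298251743496409736509748983692463108060394767437077574016051840567695895714761503747015903084638632142354718431347819943386915564943881922482114330618591901047203332909 / 4636429453052389817461224238330967281197026124166031053998441234717402243230413398586771961474738334114473694926806140437983983345500165568169313501550235171546291408871239533416219260937892314372757507929738921827253593879477603974714646461664210040328996558210220742492079322872977275088189693177157191689602145183647909051256466166119642735304697608611216123217108207822525525430951395372892247526138871880573384584579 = 0.00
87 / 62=1.40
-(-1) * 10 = 10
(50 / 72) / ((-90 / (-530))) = 1325 / 324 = 4.09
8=8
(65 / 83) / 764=65 / 63412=0.00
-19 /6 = -3.17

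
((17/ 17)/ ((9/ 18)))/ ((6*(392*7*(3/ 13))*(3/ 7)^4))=91/ 5832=0.02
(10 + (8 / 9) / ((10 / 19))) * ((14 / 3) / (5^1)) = 10.91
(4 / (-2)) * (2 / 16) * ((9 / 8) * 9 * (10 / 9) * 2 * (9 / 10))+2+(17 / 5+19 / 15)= 77 / 48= 1.60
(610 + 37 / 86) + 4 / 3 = 157835 / 258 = 611.76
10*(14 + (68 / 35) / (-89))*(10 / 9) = 96760 / 623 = 155.31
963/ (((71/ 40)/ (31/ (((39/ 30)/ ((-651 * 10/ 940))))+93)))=-1698038640/ 43381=-39142.45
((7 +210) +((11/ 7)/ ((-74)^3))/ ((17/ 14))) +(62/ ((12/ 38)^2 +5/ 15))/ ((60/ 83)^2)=118968506983649/ 242313821400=490.97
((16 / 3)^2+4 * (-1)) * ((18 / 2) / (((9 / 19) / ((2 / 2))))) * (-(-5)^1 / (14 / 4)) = 41800 / 63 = 663.49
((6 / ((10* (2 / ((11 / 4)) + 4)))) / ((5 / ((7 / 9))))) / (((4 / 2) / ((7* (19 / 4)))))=10241 / 31200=0.33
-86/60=-43/30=-1.43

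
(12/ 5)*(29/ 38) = 174/ 95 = 1.83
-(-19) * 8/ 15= 152/ 15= 10.13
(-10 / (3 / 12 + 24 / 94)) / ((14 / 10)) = -1880 / 133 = -14.14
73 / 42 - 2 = -0.26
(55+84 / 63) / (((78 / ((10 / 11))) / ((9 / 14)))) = 65 / 154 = 0.42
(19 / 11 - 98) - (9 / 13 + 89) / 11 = -14933 / 143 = -104.43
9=9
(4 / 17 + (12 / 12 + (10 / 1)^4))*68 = 680084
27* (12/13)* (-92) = -29808/13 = -2292.92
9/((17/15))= 135/17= 7.94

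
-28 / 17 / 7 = -4 / 17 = -0.24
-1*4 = -4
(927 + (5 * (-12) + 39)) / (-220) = -453 / 110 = -4.12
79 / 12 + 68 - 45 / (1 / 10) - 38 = -4961 / 12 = -413.42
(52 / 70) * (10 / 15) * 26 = 1352 / 105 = 12.88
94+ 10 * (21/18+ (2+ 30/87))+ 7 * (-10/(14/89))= -27482/87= -315.89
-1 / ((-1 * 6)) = 1 / 6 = 0.17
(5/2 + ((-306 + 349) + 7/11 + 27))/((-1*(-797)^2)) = -0.00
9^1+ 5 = 14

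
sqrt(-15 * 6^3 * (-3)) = 18 * sqrt(30) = 98.59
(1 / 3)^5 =1 / 243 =0.00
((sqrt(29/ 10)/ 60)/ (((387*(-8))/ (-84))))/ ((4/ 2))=7*sqrt(290)/ 309600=0.00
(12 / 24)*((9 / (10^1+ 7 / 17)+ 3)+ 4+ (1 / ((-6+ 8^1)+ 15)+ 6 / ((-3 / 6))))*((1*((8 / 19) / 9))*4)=-21808 / 57171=-0.38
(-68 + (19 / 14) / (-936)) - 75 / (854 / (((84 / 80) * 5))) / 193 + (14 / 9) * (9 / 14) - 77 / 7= -12033916813 / 154273392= -78.00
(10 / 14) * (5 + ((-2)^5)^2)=735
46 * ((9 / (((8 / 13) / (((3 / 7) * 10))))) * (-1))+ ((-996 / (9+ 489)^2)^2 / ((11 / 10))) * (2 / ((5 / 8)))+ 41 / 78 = -178908305326 / 62063001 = -2882.69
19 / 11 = 1.73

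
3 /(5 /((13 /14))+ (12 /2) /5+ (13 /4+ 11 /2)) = 0.20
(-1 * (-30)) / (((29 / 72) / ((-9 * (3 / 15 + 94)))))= -1831248 / 29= -63146.48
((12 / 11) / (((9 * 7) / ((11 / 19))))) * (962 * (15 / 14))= 9620 / 931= 10.33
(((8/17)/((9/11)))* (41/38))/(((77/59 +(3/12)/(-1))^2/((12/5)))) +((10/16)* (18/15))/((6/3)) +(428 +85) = 1236936847103/2403158760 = 514.71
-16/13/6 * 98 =-784/39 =-20.10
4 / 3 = 1.33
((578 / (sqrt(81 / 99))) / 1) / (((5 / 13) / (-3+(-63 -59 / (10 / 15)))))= -386971*sqrt(11) / 5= -256687.52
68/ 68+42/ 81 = 41/ 27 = 1.52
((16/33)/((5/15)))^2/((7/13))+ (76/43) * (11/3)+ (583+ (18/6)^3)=67787834/109263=620.41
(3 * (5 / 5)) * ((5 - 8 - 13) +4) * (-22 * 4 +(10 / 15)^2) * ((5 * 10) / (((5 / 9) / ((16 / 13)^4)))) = 18591252480 / 28561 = 650931.43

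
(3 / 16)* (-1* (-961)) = 2883 / 16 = 180.19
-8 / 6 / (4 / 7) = -7 / 3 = -2.33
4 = 4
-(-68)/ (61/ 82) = 5576/ 61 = 91.41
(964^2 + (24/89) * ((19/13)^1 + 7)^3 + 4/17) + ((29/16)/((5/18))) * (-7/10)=1235826095415753/1329624400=929455.04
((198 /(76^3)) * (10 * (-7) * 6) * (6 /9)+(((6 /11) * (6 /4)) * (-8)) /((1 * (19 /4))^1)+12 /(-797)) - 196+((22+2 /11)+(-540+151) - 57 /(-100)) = -1695047478227 /3006642650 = -563.77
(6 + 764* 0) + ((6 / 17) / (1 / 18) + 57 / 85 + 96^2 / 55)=168849 / 935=180.59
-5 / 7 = -0.71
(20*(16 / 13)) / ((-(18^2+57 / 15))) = -0.08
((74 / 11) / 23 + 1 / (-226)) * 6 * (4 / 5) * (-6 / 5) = -1185912 / 714725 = -1.66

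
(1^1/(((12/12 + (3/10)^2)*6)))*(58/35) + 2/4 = 3449/4578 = 0.75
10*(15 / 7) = 150 / 7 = 21.43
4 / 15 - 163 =-2441 / 15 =-162.73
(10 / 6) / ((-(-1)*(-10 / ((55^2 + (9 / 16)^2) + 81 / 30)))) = -504.67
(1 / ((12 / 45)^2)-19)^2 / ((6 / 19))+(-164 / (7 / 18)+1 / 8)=-3702875 / 10752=-344.39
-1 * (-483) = 483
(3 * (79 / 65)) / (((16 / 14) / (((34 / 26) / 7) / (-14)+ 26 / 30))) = 1288253 / 473200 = 2.72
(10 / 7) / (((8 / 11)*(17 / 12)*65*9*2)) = 11 / 9282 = 0.00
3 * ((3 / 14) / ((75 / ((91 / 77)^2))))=507 / 42350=0.01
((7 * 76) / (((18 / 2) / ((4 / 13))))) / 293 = 2128 / 34281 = 0.06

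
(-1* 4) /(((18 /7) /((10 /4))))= -35 /9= -3.89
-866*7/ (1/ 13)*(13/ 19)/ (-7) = 7702.84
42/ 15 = 14/ 5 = 2.80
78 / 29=2.69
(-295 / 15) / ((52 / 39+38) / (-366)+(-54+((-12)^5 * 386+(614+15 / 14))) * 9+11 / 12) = 0.00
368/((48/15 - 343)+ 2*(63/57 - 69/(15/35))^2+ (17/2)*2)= 0.01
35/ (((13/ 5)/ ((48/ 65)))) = 1680/ 169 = 9.94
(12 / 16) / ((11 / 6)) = 9 / 22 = 0.41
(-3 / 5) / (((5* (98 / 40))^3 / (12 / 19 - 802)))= 2923392 / 11176655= 0.26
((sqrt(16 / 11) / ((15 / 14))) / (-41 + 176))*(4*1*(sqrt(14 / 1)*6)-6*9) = -112*sqrt(11) / 825 + 448*sqrt(154) / 7425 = 0.30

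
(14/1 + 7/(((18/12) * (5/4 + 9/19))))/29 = 6566/11397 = 0.58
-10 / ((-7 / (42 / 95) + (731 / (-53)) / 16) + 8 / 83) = 2111520 / 3504907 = 0.60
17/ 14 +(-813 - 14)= -11561/ 14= -825.79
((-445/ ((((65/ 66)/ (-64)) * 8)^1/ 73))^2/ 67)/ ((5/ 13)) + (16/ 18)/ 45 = 953188068584504/ 352755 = 2702124898.54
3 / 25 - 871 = -21772 / 25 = -870.88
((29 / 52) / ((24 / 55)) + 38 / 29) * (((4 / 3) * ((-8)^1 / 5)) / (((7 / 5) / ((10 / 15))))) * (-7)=187358 / 10179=18.41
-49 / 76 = -0.64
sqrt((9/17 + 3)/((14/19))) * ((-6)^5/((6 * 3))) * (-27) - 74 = 25453.69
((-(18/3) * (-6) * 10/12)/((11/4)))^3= 1728000/1331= 1298.27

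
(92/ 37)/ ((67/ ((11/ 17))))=1012/ 42143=0.02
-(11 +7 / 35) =-56 / 5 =-11.20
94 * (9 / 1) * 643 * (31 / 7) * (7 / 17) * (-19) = -320403042 / 17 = -18847237.76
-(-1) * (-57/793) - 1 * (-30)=23733/793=29.93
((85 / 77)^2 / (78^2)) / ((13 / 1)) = 7225 / 468936468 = 0.00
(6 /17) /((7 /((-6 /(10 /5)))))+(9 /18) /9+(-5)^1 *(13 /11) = -141485 /23562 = -6.00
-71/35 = -2.03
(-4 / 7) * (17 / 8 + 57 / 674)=-851 / 674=-1.26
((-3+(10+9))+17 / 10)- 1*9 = 87 / 10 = 8.70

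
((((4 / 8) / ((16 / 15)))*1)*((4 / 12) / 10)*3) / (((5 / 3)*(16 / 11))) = 99 / 5120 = 0.02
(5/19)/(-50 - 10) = -1/228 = -0.00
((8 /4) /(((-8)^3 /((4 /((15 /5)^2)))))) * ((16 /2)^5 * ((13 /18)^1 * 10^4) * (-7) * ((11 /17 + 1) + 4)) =7454720000 /459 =16241220.04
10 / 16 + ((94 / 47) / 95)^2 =45157 / 72200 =0.63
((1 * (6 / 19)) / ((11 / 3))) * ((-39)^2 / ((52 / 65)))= 68445 / 418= 163.74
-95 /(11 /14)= -1330 /11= -120.91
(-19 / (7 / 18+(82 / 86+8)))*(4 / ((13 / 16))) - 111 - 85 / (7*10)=-3282761 / 26858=-122.23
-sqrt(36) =-6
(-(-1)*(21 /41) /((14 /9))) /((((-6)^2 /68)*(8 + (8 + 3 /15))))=85 /2214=0.04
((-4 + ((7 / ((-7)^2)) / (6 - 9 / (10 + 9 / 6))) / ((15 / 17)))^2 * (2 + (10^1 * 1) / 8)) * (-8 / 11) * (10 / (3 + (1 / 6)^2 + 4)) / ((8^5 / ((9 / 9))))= -32511701053 / 20108132352000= -0.00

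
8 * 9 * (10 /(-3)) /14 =-120 /7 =-17.14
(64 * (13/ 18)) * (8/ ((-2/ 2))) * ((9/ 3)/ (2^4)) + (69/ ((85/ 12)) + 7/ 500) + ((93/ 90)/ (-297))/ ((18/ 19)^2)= -73101613877/ 1226907000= -59.58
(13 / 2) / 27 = 13 / 54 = 0.24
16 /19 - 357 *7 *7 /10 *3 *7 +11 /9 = -62813833 /1710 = -36733.24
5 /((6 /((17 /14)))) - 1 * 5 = -335 /84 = -3.99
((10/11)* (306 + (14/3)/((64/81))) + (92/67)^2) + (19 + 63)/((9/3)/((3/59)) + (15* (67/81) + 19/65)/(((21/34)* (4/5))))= 20181967490063/70466598224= 286.40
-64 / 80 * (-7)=28 / 5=5.60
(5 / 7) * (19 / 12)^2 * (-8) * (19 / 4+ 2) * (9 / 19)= -2565 / 56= -45.80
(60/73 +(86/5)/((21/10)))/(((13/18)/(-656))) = -54379776/6643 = -8186.03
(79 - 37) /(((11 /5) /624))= 11912.73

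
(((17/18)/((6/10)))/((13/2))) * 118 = 10030/351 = 28.58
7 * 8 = 56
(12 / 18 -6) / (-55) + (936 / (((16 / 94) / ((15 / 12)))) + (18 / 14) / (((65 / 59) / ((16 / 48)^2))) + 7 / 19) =7844590123 / 1141140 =6874.35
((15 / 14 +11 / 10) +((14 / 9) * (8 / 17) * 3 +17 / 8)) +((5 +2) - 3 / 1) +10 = 292633 / 14280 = 20.49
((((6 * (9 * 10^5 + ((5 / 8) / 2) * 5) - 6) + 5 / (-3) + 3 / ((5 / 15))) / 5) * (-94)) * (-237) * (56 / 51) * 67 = 451370997478058 / 255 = 1770082343051.21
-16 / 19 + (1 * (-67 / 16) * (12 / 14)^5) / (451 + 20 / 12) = -183519265 / 216827107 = -0.85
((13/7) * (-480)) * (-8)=49920/7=7131.43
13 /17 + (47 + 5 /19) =15513 /323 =48.03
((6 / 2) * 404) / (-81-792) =-404 / 291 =-1.39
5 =5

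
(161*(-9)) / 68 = -1449 / 68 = -21.31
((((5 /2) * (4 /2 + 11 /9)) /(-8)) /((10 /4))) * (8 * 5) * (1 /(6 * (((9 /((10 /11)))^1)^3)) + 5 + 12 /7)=-19838270555 /183386511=-108.18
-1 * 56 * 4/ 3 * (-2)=448/ 3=149.33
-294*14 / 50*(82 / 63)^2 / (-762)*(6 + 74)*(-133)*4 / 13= -400642816 / 668655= -599.18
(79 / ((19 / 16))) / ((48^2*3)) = 79 / 8208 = 0.01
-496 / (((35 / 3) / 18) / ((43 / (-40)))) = 143964 / 175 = 822.65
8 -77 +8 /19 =-1303 /19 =-68.58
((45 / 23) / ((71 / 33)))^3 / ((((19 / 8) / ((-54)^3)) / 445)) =-1835737748258040000 / 82739359603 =-22186994.88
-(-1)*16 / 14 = 1.14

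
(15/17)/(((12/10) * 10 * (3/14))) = 35/102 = 0.34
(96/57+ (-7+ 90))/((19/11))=17699/361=49.03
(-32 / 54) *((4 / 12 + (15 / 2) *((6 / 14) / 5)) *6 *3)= -656 / 63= -10.41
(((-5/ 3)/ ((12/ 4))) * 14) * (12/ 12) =-70/ 9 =-7.78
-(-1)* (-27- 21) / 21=-16 / 7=-2.29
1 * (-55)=-55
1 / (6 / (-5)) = -5 / 6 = -0.83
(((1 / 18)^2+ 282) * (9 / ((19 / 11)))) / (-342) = -1005059 / 233928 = -4.30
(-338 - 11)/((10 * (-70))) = 349/700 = 0.50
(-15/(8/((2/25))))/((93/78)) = -39/310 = -0.13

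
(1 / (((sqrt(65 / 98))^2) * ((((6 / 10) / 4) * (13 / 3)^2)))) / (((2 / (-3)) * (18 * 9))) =-98 / 19773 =-0.00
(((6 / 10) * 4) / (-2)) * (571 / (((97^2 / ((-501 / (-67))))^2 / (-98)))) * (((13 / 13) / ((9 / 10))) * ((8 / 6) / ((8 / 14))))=43697154536 / 397407942409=0.11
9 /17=0.53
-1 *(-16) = 16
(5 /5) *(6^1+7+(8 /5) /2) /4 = 69 /20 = 3.45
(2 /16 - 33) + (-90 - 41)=-1311 /8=-163.88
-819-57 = -876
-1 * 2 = -2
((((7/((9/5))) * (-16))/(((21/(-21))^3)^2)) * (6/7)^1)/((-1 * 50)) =16/15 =1.07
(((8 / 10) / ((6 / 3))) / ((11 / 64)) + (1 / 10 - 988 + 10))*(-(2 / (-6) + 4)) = 35771 / 10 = 3577.10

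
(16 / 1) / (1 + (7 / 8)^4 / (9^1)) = 589824 / 39265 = 15.02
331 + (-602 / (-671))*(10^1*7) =264241 / 671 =393.80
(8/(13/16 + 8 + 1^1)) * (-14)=-1792/157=-11.41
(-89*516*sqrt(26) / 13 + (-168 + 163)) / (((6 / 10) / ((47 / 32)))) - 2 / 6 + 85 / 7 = -899345*sqrt(26) / 104 - 289 / 672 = -44094.45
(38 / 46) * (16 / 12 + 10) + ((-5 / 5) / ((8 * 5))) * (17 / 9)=77129 / 8280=9.32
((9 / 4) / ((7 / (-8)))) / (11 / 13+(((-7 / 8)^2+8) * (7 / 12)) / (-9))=-539136 / 58289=-9.25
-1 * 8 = -8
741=741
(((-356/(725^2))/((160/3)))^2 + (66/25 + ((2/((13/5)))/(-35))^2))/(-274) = -9665808238740344209/1003010215821250000000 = -0.01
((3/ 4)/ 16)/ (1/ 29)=87/ 64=1.36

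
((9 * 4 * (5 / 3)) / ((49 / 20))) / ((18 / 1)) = 200 / 147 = 1.36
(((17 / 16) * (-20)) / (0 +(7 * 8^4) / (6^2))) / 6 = -255 / 57344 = -0.00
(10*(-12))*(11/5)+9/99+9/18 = -5795/22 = -263.41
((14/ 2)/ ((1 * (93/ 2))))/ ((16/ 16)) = 0.15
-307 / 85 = -3.61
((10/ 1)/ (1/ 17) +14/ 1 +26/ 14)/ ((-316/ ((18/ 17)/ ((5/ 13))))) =-152217/ 94010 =-1.62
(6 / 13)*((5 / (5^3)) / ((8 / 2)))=0.00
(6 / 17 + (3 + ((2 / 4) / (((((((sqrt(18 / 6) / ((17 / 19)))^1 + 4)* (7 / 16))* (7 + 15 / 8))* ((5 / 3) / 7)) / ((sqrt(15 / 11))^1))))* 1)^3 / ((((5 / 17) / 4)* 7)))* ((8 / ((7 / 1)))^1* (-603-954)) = -197754174177048294192 / 2068465140389725-17693114372601748669292544* sqrt(165) / 11777260730767684912375 + 629570088257716224* sqrt(3) / 851720940160475 + 594666474115812975138816* sqrt(55) / 471090429230707396495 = -104259.95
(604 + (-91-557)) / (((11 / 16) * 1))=-64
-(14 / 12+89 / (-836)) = -2659 / 2508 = -1.06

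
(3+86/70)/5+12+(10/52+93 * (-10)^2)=9313.04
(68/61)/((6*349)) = 34/63867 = 0.00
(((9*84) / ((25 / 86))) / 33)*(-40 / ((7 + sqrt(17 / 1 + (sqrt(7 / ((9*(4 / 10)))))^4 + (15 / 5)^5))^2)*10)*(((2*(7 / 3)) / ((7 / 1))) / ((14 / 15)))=-41.68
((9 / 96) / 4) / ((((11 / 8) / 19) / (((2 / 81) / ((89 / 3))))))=19 / 70488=0.00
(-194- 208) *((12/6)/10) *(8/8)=-402/5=-80.40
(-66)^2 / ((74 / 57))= 124146 / 37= 3355.30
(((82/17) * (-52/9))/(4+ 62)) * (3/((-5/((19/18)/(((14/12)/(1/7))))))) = 40508/1237005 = 0.03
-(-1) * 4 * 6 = 24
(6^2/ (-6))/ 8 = -3/ 4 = -0.75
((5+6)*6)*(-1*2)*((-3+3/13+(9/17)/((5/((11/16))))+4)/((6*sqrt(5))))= -253517*sqrt(5)/44200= -12.83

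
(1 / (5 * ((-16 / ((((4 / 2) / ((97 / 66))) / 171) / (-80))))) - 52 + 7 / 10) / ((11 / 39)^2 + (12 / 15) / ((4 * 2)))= -230086896663 / 805317280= -285.71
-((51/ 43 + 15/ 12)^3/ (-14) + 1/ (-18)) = 697659667/ 641144448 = 1.09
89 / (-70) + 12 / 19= -851 / 1330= -0.64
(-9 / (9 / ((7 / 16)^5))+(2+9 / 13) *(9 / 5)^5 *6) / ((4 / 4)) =305.22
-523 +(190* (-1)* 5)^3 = -857375523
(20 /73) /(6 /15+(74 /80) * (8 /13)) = 1300 /4599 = 0.28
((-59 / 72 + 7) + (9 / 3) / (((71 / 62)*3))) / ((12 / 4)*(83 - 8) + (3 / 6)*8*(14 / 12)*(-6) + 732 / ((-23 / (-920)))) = 36059 / 150686424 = 0.00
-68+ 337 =269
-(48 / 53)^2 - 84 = -238260 / 2809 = -84.82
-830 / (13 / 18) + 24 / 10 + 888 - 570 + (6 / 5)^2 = -268902 / 325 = -827.39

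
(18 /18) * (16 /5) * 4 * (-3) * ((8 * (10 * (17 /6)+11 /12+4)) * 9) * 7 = -3217536 /5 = -643507.20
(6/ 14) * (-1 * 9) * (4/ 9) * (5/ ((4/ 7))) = -15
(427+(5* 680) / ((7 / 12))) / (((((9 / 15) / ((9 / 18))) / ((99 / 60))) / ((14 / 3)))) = 481679 / 12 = 40139.92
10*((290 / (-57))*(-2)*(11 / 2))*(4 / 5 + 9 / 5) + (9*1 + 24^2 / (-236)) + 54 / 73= 359014489 / 245499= 1462.39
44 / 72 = 11 / 18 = 0.61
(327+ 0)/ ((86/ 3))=981/ 86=11.41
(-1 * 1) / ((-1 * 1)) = 1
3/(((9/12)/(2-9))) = -28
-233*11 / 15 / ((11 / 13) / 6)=-6058 / 5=-1211.60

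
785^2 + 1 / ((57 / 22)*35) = 1229368897 / 1995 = 616225.01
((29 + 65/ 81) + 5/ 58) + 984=4763249/ 4698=1013.89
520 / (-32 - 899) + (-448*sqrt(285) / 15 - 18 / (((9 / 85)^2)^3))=-702252428799230 / 54974619 - 448*sqrt(285) / 15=-12774625.09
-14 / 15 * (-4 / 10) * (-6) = -56 / 25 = -2.24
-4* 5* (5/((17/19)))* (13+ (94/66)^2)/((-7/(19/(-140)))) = -602870/18513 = -32.56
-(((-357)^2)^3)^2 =-4285668681360310036179623022801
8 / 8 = 1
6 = 6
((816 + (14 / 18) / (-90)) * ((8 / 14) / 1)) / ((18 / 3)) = 660953 / 8505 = 77.71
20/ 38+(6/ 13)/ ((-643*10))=417893/ 794105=0.53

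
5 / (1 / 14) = 70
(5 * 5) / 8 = 25 / 8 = 3.12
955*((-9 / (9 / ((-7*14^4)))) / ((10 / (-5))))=-128405480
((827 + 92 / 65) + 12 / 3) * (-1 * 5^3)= -1352675 / 13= -104051.92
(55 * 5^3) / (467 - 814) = -6875 / 347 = -19.81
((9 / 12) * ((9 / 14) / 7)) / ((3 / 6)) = 27 / 196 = 0.14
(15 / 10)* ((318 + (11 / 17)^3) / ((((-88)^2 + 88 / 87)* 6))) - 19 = -251458769753 / 13241832032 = -18.99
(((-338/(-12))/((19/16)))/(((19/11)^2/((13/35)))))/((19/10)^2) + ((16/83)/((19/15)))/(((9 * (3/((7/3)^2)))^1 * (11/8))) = 1077111727840/1281804645429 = 0.84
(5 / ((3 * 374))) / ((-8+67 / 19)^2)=0.00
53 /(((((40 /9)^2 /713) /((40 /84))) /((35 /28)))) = 1020303 /896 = 1138.73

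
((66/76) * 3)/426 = 33/5396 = 0.01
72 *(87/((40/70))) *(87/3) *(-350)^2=38942505000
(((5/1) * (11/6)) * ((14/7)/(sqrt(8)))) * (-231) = -4235 * sqrt(2)/4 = -1497.30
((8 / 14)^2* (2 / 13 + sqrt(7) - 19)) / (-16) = 5 / 13 - sqrt(7) / 49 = 0.33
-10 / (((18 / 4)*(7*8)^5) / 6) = -5 / 206524416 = -0.00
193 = 193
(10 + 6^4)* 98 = 127988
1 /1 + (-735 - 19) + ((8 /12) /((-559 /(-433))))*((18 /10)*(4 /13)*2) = -27339471 /36335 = -752.43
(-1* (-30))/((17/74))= 2220/17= 130.59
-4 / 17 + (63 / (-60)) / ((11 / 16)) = -1648 / 935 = -1.76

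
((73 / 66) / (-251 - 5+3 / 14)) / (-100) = 511 / 11817300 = 0.00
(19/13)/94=19/1222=0.02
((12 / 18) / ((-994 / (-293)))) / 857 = 293 / 1277787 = 0.00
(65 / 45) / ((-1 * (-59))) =13 / 531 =0.02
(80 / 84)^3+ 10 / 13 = 196610 / 120393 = 1.63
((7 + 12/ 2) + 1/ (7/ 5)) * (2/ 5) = 192/ 35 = 5.49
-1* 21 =-21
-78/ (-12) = 13/ 2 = 6.50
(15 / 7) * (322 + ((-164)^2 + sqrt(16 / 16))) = 408285 / 7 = 58326.43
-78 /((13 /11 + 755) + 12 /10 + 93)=-4290 /46771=-0.09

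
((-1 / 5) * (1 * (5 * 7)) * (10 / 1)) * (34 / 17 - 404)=28140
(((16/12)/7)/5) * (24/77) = 32/2695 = 0.01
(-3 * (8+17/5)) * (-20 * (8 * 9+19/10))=252738/5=50547.60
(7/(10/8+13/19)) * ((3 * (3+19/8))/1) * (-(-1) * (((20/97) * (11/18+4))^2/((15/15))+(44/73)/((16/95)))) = 815025805285/3115583352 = 261.60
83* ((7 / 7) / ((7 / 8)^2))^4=1392508928 / 5764801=241.55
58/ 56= 29/ 28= 1.04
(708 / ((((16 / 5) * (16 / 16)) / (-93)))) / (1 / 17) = -1399185 / 4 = -349796.25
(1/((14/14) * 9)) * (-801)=-89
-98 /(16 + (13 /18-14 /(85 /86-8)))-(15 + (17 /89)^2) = -20.27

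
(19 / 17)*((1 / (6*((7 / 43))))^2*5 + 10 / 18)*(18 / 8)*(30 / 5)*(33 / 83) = 19233225 / 553112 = 34.77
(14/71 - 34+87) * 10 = 37770/71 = 531.97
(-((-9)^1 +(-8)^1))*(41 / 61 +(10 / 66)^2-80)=-89558482 / 66429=-1348.18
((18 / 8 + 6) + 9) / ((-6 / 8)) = -23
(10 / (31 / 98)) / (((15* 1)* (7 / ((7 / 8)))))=49 / 186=0.26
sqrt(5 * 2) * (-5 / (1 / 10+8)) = -50 * sqrt(10) / 81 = -1.95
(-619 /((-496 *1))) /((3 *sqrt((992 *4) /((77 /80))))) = 619 *sqrt(23870) /14760960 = 0.01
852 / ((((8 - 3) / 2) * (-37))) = -1704 / 185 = -9.21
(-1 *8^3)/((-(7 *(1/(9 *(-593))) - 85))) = -683136/113413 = -6.02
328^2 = 107584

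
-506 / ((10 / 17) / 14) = -60214 / 5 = -12042.80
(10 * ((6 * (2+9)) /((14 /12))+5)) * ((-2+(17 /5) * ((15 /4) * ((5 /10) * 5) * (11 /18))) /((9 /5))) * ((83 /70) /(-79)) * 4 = -150067735 /418068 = -358.96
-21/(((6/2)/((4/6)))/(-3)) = 14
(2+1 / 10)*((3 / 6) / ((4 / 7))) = 147 / 80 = 1.84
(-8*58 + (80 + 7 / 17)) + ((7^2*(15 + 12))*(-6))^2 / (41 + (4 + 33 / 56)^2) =373113141967 / 367625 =1014928.64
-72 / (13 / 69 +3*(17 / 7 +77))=-34776 / 115183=-0.30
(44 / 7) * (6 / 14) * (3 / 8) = 99 / 98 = 1.01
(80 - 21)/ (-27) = -2.19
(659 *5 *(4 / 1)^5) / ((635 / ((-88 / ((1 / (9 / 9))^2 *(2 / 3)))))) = -701383.56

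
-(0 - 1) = 1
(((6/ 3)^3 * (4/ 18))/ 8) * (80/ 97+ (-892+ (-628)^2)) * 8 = 610700864/ 873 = 699542.80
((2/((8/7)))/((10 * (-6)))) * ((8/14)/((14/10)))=-1/84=-0.01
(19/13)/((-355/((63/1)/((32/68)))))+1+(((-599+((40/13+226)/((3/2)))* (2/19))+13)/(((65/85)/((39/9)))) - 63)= -20784225439/6313320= -3292.12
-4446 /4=-2223 /2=-1111.50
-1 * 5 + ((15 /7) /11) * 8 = -3.44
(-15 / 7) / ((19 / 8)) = -0.90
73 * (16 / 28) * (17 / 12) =1241 / 21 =59.10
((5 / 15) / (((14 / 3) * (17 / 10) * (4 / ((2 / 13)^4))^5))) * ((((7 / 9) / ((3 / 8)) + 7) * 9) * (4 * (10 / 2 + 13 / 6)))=15411200 / 2907759457556762314136553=0.00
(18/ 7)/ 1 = 18/ 7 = 2.57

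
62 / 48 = 31 / 24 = 1.29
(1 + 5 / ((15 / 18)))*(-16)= -112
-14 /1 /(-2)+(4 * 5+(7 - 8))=26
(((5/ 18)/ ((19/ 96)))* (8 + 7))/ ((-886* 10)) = -20/ 8417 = -0.00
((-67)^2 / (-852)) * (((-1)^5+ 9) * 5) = -44890 / 213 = -210.75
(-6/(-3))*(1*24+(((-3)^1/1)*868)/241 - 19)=-2798/241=-11.61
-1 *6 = -6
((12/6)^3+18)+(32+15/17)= 1001/17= 58.88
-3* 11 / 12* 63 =-693 / 4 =-173.25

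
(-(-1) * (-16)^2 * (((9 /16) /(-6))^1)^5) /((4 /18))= -2187 /262144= -0.01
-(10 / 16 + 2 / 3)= -31 / 24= -1.29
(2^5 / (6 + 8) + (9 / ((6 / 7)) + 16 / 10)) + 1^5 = 1077 / 70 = 15.39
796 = 796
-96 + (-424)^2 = 179680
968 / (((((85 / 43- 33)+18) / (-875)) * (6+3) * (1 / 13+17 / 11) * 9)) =18600725 / 37584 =494.91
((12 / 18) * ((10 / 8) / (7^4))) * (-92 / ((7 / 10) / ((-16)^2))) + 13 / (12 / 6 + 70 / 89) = -87685303 / 12504408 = -7.01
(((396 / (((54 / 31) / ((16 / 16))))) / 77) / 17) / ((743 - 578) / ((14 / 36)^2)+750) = 7 / 74205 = 0.00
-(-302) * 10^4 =3020000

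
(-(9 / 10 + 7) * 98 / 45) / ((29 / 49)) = -189679 / 6525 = -29.07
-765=-765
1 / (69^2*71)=0.00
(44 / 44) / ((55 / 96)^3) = 884736 / 166375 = 5.32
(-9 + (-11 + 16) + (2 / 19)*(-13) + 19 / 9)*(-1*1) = 557 / 171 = 3.26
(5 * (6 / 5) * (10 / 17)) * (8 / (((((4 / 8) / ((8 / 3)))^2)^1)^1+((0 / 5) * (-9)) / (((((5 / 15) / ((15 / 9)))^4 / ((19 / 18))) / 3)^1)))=40960 / 51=803.14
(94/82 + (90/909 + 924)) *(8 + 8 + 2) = 68965938/4141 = 16654.42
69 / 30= 23 / 10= 2.30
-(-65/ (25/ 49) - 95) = 1112/ 5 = 222.40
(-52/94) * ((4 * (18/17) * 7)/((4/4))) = -13104/799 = -16.40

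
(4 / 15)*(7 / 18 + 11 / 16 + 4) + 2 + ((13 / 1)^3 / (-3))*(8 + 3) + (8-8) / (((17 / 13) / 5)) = -4348249 / 540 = -8052.31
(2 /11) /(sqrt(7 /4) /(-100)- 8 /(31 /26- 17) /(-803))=499249920000 /760721907623- 3960792039600 * sqrt(7) /760721907623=-13.12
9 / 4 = 2.25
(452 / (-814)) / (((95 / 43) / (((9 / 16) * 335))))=-2929977 / 61864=-47.36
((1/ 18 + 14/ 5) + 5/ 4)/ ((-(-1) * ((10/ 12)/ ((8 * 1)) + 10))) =2956/ 7275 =0.41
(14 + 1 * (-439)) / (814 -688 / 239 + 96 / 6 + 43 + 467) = -101575 / 319572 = -0.32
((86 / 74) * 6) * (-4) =-1032 / 37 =-27.89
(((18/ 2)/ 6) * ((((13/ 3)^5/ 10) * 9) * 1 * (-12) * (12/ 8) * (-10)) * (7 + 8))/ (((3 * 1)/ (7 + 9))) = 29703440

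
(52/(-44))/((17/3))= -39/187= -0.21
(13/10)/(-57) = -13/570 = -0.02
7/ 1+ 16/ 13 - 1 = 94/ 13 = 7.23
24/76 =6/19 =0.32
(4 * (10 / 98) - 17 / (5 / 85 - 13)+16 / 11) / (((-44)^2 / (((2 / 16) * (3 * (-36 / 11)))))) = -924507 / 459141760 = -0.00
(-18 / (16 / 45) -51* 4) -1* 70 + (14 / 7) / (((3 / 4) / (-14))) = -8687 / 24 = -361.96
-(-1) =1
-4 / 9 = -0.44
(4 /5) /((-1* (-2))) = 2 /5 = 0.40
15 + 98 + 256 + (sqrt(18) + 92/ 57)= 3*sqrt(2) + 21125/ 57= 374.86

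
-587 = -587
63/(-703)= -63/703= -0.09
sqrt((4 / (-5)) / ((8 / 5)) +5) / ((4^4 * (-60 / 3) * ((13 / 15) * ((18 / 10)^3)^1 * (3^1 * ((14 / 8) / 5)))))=-625 * sqrt(2) / 11321856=-0.00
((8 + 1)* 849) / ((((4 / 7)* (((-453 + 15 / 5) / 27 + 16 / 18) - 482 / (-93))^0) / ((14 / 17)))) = 374409 / 34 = 11012.03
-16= -16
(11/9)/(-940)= -11/8460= -0.00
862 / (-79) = -862 / 79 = -10.91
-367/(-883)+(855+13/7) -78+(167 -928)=112944/6181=18.27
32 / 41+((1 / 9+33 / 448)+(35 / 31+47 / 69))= 327135385 / 117867456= 2.78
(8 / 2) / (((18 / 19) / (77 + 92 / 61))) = 181982 / 549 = 331.48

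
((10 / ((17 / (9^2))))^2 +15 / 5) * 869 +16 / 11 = 1975448.94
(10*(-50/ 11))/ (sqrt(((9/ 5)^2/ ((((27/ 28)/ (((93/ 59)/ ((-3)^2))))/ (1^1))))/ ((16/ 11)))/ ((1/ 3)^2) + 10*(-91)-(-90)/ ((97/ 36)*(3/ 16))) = 423405000*sqrt(140833)/ 327048737268847 + 655283500000/ 10549959266737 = 0.06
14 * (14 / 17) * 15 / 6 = 490 / 17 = 28.82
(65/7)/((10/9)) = 8.36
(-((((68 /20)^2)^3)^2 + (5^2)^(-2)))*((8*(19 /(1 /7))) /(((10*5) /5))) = -309955030414045352 /1220703125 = -253915160.92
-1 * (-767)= 767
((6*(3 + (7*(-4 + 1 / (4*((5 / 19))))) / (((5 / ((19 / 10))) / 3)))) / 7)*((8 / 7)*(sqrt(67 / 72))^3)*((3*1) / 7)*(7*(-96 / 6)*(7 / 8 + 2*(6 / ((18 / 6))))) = 18586269*sqrt(134) / 49000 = 4390.85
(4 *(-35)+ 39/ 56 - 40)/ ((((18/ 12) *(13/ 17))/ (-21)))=3282.63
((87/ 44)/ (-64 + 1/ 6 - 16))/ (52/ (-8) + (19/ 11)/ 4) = 174/ 42631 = 0.00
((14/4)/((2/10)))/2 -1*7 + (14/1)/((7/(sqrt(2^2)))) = 23/4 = 5.75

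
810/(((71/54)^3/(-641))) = -81756883440/357911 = -228427.97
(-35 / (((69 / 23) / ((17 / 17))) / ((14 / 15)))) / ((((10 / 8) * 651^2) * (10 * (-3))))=4 / 5838075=0.00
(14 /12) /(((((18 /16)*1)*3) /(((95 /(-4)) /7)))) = -95 /81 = -1.17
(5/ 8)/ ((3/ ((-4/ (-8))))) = 5/ 48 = 0.10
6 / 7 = 0.86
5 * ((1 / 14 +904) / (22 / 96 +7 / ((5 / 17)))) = 7594200 / 40369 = 188.12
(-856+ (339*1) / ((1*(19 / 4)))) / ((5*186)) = -7454 / 8835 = -0.84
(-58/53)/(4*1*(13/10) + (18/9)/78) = -11310/54007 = -0.21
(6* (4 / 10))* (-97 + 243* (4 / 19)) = -10452 / 95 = -110.02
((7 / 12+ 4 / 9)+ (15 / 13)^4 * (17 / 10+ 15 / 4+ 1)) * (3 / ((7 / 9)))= 19217823 / 399854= 48.06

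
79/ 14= 5.64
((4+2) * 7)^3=74088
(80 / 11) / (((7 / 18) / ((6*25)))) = 216000 / 77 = 2805.19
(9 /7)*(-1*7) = -9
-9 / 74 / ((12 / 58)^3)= -24389 / 1776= -13.73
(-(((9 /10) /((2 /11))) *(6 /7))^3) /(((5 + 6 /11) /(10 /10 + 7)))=-288178803 /2615375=-110.19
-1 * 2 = -2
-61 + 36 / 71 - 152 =-15087 / 71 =-212.49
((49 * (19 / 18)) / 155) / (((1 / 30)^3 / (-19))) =-171183.87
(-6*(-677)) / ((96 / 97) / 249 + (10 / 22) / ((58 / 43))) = 20864617356 / 1751381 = 11913.24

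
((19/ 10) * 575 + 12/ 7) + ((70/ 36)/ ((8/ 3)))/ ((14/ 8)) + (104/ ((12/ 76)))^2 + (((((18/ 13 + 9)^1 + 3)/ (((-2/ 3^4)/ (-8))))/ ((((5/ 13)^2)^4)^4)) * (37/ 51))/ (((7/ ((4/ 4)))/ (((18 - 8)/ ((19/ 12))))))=53983270769472827.67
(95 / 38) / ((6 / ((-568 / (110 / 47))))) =-3337 / 33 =-101.12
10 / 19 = 0.53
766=766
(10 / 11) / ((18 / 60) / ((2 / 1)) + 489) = 200 / 107613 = 0.00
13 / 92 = 0.14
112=112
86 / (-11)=-86 / 11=-7.82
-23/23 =-1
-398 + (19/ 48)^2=-916631/ 2304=-397.84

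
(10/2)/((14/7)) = 5/2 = 2.50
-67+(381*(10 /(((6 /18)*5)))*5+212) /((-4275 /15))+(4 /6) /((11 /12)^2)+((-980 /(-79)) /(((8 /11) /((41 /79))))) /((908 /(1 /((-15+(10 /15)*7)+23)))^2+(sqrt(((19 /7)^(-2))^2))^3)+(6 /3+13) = -2219349763232190269575511953 /24108761717658651084398490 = -92.06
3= 3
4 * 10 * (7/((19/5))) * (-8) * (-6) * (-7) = -24757.89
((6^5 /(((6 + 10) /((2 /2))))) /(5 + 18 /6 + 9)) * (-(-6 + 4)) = 972 /17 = 57.18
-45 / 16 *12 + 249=861 / 4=215.25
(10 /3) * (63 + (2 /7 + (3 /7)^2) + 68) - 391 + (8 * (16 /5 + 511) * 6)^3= 276278619203464739 /18375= 15035571113113.73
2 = 2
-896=-896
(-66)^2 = 4356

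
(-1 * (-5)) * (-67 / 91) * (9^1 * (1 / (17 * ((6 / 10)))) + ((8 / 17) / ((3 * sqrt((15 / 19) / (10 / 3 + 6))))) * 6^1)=-15.16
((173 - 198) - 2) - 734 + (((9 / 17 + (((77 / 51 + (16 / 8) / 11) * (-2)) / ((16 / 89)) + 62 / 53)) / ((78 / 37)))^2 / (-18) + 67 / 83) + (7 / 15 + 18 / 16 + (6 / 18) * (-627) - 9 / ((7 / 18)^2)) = -129875526388816025403559 / 125997904672914193920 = -1030.78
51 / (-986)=-3 / 58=-0.05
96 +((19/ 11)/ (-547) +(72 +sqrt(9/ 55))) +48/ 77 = 3 *sqrt(55)/ 55 +7102115/ 42119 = 169.02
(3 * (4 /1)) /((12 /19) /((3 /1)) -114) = -114 /1081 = -0.11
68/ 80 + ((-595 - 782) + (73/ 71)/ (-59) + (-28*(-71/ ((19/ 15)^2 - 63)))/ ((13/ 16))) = -10652279262837/ 7522689980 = -1416.02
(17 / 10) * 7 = 119 / 10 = 11.90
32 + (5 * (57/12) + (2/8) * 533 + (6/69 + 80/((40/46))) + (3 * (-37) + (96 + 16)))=282.09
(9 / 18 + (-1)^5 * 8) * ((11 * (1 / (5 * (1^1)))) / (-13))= 33 / 26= 1.27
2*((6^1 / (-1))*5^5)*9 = -337500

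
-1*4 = -4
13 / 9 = 1.44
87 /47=1.85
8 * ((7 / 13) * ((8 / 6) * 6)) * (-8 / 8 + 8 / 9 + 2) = 7616 / 117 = 65.09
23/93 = 0.25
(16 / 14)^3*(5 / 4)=640 / 343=1.87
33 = 33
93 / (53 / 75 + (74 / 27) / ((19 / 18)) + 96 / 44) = 161975 / 9553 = 16.96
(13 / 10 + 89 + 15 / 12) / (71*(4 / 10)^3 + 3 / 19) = 869725 / 44668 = 19.47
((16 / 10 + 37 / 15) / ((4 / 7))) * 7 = 49.82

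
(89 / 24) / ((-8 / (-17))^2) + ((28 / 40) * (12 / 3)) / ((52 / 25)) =361253 / 19968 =18.09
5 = 5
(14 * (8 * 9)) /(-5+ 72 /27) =-432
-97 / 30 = -3.23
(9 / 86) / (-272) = -0.00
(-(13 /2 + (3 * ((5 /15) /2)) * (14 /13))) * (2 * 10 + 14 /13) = -148.35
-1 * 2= -2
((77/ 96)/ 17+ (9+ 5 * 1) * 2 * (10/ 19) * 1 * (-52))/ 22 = -23760457/ 682176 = -34.83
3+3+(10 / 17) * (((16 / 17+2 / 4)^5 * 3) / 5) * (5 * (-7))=-27342694521 / 386201104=-70.80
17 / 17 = 1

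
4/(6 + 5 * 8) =2/23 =0.09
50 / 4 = 25 / 2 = 12.50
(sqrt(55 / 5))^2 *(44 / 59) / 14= 0.59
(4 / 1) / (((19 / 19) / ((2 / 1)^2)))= 16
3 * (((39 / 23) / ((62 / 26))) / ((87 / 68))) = 34476 / 20677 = 1.67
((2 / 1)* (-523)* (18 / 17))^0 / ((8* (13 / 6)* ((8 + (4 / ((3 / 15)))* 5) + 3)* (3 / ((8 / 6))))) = 1 / 4329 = 0.00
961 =961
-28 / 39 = -0.72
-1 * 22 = -22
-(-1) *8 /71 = 8 /71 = 0.11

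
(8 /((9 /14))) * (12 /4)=112 /3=37.33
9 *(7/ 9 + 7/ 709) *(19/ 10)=13.47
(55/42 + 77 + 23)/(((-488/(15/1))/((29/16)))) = -5.64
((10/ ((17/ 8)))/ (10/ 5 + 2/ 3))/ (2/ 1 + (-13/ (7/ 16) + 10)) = -105/ 1054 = -0.10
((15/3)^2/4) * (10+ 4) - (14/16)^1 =693/8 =86.62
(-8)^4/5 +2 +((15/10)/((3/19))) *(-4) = 3916/5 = 783.20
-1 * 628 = -628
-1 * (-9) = 9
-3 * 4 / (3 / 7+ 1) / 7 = -6 / 5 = -1.20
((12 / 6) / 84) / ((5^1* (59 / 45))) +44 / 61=36527 / 50386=0.72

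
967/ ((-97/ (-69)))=66723/ 97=687.87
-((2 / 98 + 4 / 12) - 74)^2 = -117202276 / 21609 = -5423.77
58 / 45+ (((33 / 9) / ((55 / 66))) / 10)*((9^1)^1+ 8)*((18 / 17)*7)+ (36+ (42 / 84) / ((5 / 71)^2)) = 87097 / 450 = 193.55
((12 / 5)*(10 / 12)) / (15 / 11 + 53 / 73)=803 / 839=0.96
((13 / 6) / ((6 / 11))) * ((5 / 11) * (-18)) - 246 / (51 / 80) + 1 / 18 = -64004 / 153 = -418.33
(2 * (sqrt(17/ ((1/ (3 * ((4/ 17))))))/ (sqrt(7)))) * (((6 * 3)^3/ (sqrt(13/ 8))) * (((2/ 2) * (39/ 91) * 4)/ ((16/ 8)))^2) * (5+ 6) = 18475776 * sqrt(546)/ 4459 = 96819.21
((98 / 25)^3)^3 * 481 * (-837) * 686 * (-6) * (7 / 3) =3223720396178156010625542144 / 3814697265625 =845078959535726.53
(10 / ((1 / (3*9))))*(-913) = -246510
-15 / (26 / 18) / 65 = -0.16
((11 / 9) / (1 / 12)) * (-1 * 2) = -88 / 3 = -29.33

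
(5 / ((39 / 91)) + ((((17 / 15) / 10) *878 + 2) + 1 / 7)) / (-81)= -59491 / 42525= -1.40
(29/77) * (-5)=-145/77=-1.88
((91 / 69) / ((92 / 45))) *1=1365 / 2116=0.65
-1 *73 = -73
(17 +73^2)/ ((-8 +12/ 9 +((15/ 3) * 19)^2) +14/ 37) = 53946/ 91007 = 0.59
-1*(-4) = 4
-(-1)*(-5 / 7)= -5 / 7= -0.71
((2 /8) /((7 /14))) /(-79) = -1 /158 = -0.01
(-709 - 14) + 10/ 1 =-713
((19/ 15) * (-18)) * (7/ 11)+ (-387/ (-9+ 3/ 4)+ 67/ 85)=2821/ 85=33.19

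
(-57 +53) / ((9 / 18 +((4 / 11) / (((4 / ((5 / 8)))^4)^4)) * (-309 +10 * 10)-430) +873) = -1208925819614629174706176 / 134039650249769110575625389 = -0.01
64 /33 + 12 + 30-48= -134 /33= -4.06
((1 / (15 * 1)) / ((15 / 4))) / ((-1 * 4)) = -0.00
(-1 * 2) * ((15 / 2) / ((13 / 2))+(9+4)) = -368 / 13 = -28.31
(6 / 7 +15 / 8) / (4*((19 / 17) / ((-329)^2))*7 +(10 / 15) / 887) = 15289065549 / 5823824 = 2625.26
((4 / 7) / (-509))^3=-0.00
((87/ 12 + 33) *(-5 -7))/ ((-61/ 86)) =41538/ 61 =680.95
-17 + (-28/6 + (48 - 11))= 46/3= 15.33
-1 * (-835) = 835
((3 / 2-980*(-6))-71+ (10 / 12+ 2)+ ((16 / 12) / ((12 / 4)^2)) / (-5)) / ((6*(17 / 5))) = 392398 / 1377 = 284.97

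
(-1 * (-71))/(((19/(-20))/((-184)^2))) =-48075520/19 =-2530290.53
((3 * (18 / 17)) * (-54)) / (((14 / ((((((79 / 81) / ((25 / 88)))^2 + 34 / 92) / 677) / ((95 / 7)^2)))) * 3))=-16050332263 / 40314048890625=-0.00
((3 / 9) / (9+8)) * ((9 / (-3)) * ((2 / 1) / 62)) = -1 / 527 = -0.00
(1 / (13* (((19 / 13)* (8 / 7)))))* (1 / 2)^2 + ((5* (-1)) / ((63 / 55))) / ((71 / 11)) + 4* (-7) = -77956241 / 2719584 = -28.66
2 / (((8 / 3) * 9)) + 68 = 817 / 12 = 68.08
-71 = -71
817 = 817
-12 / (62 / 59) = -354 / 31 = -11.42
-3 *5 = -15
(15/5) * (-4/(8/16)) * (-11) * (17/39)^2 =25432/507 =50.16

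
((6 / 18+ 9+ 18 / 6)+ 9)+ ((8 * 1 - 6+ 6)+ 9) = 115 / 3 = 38.33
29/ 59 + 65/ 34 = 2.40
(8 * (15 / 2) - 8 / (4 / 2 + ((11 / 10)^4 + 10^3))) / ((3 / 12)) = 2407993840 / 10034641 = 239.97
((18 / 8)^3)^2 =531441 / 4096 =129.75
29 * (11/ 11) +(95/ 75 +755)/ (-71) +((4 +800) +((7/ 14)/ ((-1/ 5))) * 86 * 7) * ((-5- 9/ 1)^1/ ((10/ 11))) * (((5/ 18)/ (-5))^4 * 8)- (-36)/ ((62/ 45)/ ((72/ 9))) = 32954294531/ 144407610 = 228.20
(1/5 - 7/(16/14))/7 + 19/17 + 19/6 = 49093/14280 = 3.44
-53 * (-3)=159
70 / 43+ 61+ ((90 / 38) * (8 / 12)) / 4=63.02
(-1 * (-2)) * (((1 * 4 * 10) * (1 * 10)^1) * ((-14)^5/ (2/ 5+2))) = -537824000/ 3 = -179274666.67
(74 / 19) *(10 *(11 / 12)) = 2035 / 57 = 35.70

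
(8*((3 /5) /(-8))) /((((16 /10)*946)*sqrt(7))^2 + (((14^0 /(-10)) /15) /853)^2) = -9822721500 /262543250932300801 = -0.00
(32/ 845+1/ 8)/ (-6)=-0.03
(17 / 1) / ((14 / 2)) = 17 / 7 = 2.43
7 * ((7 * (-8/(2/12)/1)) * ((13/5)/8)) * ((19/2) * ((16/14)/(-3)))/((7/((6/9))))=3952/15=263.47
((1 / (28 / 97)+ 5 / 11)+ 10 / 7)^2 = 2712609 / 94864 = 28.59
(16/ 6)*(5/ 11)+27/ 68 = 3611/ 2244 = 1.61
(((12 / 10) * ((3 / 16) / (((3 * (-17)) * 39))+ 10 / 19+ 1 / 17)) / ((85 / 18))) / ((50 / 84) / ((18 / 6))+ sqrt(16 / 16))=66858939 / 538941650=0.12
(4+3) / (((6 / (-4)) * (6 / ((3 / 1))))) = -7 / 3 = -2.33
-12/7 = -1.71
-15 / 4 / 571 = -15 / 2284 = -0.01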